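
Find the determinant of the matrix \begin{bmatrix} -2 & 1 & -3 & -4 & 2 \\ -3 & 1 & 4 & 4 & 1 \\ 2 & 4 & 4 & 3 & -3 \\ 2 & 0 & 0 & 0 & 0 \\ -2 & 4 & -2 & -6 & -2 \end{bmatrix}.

Expand along row 4 (it has 4 zeros):
  − (2) · M_41   where M_41 = det([1 -3 -4 2; 1 4 4 1; 4 4 3 -3; 4 -2 -6 -2]) = -130
det = (-1)·(2)·(-130) = 260

260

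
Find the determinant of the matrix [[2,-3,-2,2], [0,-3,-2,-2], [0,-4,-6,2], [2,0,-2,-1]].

Expand along column 1 (it has 2 zeros):
  + (2) · M_11   where M_11 = det([-3 -2 -2; -4 -6 2; 0 -2 -1]) = -38
  − (2) · M_41   where M_41 = det([-3 -2 2; -3 -2 -2; -4 -6 2]) = 40
det = (+1)·(2)·(-38) + (-1)·(2)·(40) = -156

-156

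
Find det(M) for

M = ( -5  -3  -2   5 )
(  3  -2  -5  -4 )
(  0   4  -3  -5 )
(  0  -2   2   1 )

The determinant is 329.

Expand along column 1 (it has 2 zeros):
  + (-5) · M_11   where M_11 = det([-2 -5 -4; 4 -3 -5; -2 2 1]) = -52
  − (3) · M_21   where M_21 = det([-3 -2 5; 4 -3 -5; -2 2 1]) = -23
det = (+1)·(-5)·(-52) + (-1)·(3)·(-23) = 329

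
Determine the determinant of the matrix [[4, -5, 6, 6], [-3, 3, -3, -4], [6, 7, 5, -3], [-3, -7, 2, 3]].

Expand along row 1:
  + (4) · M_11   where M_11 = det([3 -3 -4; 7 5 -3; -7 2 3]) = -133
  − (-5) · M_12   where M_12 = det([-3 -3 -4; 6 5 -3; -3 2 3]) = -144
  + (6) · M_13   where M_13 = det([-3 3 -4; 6 7 -3; -3 -7 3]) = 57
  − (6) · M_14   where M_14 = det([-3 3 -3; 6 7 5; -3 -7 2]) = -165
det = (+1)·(4)·(-133) + (-1)·(-5)·(-144) + (+1)·(6)·(57) + (-1)·(6)·(-165) = 80

80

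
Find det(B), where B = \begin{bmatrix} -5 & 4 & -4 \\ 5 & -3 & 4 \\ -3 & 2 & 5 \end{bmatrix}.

Expand along column 1:
  + (-5) · |-3 4; 2 5| = (-5)·(-15 − 8) = 115
  − 5 · |4 -4; 2 5| = −5·(20 − (-8)) = -140
  + (-3) · |4 -4; -3 4| = (-3)·(16 − 12) = -12
Sum: (115) + (-140) + (-12) = -37

|B| = -37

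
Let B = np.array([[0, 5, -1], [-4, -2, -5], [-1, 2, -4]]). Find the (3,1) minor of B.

Delete row 3 and column 1; the remaining 2×2 submatrix is [5 -1; -2 -5].
Its determinant is 5·(-5) − (-1)·(-2) = -27.

-27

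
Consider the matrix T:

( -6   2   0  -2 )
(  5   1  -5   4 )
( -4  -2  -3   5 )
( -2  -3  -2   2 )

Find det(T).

Expand along row 1 (it has 1 zero):
  + (-6) · M_11   where M_11 = det([1 -5 4; -2 -3 5; -3 -2 2]) = 39
  − (2) · M_12   where M_12 = det([5 -5 4; -4 -3 5; -2 -2 2]) = 38
  − (-2) · M_14   where M_14 = det([5 1 -5; -4 -2 -3; -2 -3 -2]) = -67
det = (+1)·(-6)·(39) + (-1)·(2)·(38) + (-1)·(-2)·(-67) = -444

-444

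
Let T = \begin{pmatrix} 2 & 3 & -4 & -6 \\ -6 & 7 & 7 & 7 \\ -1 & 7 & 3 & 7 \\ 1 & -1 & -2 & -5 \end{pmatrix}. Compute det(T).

-189

Expand along row 1:
  + (2) · M_11   where M_11 = det([7 7 7; 7 3 7; -1 -2 -5]) = 112
  − (3) · M_12   where M_12 = det([-6 7 7; -1 3 7; 1 -2 -5]) = 13
  + (-4) · M_13   where M_13 = det([-6 7 7; -1 7 7; 1 -1 -5]) = 140
  − (-6) · M_14   where M_14 = det([-6 7 7; -1 7 3; 1 -1 -2]) = 31
det = (+1)·(2)·(112) + (-1)·(3)·(13) + (+1)·(-4)·(140) + (-1)·(-6)·(31) = -189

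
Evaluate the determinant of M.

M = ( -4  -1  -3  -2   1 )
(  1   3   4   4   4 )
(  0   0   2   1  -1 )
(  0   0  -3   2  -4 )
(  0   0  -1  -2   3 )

M is block upper-triangular with a 2×2 block and a 3×3 block on the diagonal, so its determinant equals the product of the determinants of the diagonal blocks.
det of the 2×2 block = -11
det of the 3×3 block = 1
det = (-11)·(1) = -11

-11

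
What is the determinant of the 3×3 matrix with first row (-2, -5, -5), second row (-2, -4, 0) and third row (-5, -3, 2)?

Expand along row 2:
  − (-2) · |-5 -5; -3 2| = −(-2)·(-10 − 15) = -50
  + (-4) · |-2 -5; -5 2| = (-4)·(-4 − 25) = 116
Sum: (-50) + (116) = 66

66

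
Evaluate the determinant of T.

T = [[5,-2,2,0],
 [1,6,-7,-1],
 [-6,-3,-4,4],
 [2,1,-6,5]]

Expand along row 1 (it has 1 zero):
  + (5) · M_11   where M_11 = det([6 -7 -1; -3 -4 4; 1 -6 5]) = -131
  − (-2) · M_12   where M_12 = det([1 -7 -1; -6 -4 4; 2 -6 5]) = -306
  + (2) · M_13   where M_13 = det([1 6 -1; -6 -3 4; 2 1 5]) = 209
det = (+1)·(5)·(-131) + (-1)·(-2)·(-306) + (+1)·(2)·(209) = -849

-849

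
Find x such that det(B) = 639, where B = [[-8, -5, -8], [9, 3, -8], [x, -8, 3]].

Expanding along the column containing x, det(B) is linear in x: det(B) = (64)·x + (1151).
Set (64)·x + (1151) = 639  ⇒  (64)·x = -512  ⇒  x = -8.

-8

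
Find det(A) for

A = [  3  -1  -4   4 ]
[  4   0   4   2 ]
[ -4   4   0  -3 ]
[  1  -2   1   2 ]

The determinant is -168.

Expand along row 2 (it has 1 zero):
  − (4) · M_21   where M_21 = det([-1 -4 4; 4 0 -3; -2 1 2]) = 21
  − (4) · M_23   where M_23 = det([3 -1 4; -4 4 -3; 1 -2 2]) = 17
  + (2) · M_24   where M_24 = det([3 -1 -4; -4 4 0; 1 -2 1]) = -8
det = (-1)·(4)·(21) + (-1)·(4)·(17) + (+1)·(2)·(-8) = -168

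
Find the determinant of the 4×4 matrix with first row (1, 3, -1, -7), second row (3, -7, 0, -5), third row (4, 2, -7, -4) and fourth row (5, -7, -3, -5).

Expand along row 2 (it has 1 zero):
  − (3) · M_21   where M_21 = det([3 -1 -7; 2 -7 -4; -7 -3 -5]) = 416
  + (-7) · M_22   where M_22 = det([1 -1 -7; 4 -7 -4; 5 -3 -5]) = -138
  + (-5) · M_24   where M_24 = det([1 3 -1; 4 2 -7; 5 -7 -3]) = -86
det = (-1)·(3)·(416) + (+1)·(-7)·(-138) + (+1)·(-5)·(-86) = 148

148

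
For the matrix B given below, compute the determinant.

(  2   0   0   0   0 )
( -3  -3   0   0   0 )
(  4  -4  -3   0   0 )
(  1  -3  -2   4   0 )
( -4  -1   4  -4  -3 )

B is lower triangular, so det(B) is the product of the diagonal entries:
det = (2) · (-3) · (-3) · (4) · (-3) = -216

-216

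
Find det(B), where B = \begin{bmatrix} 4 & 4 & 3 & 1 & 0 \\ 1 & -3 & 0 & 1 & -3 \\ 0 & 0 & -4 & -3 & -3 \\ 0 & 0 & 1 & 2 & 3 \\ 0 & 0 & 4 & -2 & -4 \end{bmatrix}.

det(B) = 160

B is block upper-triangular with a 2×2 block and a 3×3 block on the diagonal, so its determinant equals the product of the determinants of the diagonal blocks.
det of the 2×2 block = -16
det of the 3×3 block = -10
det = (-16)·(-10) = 160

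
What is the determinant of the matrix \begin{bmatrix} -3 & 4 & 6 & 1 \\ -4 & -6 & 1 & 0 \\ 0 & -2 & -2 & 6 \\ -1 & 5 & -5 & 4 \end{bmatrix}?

1880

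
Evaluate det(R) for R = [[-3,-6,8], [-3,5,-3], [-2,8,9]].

Expand along column 1:
  + (-3) · |5 -3; 8 9| = (-3)·(45 − (-24)) = -207
  − (-3) · |-6 8; 8 9| = −(-3)·(-54 − 64) = -354
  + (-2) · |-6 8; 5 -3| = (-2)·(18 − 40) = 44
Sum: (-207) + (-354) + (44) = -517

det(R) = -517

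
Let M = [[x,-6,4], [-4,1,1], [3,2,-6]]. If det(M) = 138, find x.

x = -7

Expanding along the row containing x, det(M) is linear in x: det(M) = (-8)·x + (82).
Set (-8)·x + (82) = 138  ⇒  (-8)·x = 56  ⇒  x = -7.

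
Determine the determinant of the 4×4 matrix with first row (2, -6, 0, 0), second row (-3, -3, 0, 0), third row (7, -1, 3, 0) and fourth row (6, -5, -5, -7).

The matrix is block lower-triangular with a 2×2 block and a 2×2 block on the diagonal, so its determinant equals the product of the determinants of the diagonal blocks.
det of the 2×2 block = -24
det of the 2×2 block = -21
det = (-24)·(-21) = 504

504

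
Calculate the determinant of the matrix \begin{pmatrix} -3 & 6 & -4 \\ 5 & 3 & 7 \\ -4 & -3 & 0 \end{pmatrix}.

Expand along column 3:
  + (-4) · |5 3; -4 -3| = (-4)·(-15 − (-12)) = 12
  − 7 · |-3 6; -4 -3| = −7·(9 − (-24)) = -231
Sum: (12) + (-231) = -219

-219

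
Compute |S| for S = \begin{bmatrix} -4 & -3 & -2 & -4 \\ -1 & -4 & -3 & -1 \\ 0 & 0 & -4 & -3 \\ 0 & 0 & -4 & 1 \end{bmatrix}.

S is block upper-triangular with a 2×2 block and a 2×2 block on the diagonal, so its determinant equals the product of the determinants of the diagonal blocks.
det of the 2×2 block = 13
det of the 2×2 block = -16
det = (13)·(-16) = -208

|S| = -208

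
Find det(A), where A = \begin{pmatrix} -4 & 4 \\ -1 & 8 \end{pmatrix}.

det(A) = -28

det(A) = (-4)·8 − 4·(-1) = -32 − (-4) = -28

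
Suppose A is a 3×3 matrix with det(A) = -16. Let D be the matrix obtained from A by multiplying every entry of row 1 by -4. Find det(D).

det(D) = 64

Scaling one row by -4 multiplies the determinant by -4.
det(D) = (-4)·(-16) = 64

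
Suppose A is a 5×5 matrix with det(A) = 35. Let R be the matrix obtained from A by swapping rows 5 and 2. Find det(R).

det(R) = -35

Swapping two rows multiplies the determinant by −1.
det(R) = (-1)·(35) = -35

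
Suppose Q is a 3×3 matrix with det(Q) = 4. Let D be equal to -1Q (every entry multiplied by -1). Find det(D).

For a 3×3 matrix, det(-1Q) = (-1)^3·det(Q) = -1·det(Q).
det(D) = (-1)·(4) = -4

|D| = -4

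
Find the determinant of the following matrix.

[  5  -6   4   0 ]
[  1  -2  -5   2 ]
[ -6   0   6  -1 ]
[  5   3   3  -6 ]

The determinant is 877.

Expand along row 1 (it has 1 zero):
  + (5) · M_11   where M_11 = det([-2 -5 2; 0 6 -1; 3 3 -6]) = 45
  − (-6) · M_12   where M_12 = det([1 -5 2; -6 6 -1; 5 3 -6]) = 76
  + (4) · M_13   where M_13 = det([1 -2 2; -6 0 -1; 5 3 -6]) = 49
det = (+1)·(5)·(45) + (-1)·(-6)·(76) + (+1)·(4)·(49) = 877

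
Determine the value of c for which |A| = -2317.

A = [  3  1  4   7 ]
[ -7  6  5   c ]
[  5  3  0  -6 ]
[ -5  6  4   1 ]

c = -8

Expanding along the column containing c, det(A) is linear in c: det(A) = (196)·c + (-749).
Set (196)·c + (-749) = -2317  ⇒  (196)·c = -1568  ⇒  c = -8.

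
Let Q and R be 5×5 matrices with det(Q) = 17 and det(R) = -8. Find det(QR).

det(QR) = det(Q)·det(R) = (17)·(-8) = -136

|QR| = -136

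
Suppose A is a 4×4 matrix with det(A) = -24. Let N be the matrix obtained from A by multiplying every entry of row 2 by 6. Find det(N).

-144

Scaling one row by 6 multiplies the determinant by 6.
det(N) = (6)·(-24) = -144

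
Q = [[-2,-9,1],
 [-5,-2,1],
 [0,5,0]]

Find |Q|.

The determinant is -15.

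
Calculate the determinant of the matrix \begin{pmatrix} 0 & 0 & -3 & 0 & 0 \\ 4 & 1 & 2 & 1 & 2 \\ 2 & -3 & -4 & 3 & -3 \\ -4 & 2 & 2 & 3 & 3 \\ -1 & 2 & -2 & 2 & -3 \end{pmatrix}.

Expand along row 1 (it has 4 zeros):
  + (-3) · M_13   where M_13 = det([4 1 1 2; 2 -3 3 -3; -4 2 3 3; -1 2 2 -3]) = 521
det = (+1)·(-3)·(521) = -1563

-1563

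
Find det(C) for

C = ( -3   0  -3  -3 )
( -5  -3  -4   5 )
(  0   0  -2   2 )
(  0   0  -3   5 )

The determinant is -36.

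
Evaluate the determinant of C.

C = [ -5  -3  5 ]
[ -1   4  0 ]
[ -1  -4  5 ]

-75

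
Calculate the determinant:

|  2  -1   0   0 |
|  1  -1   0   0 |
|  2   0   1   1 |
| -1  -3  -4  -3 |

The matrix is block lower-triangular with a 2×2 block and a 2×2 block on the diagonal, so its determinant equals the product of the determinants of the diagonal blocks.
det of the 2×2 block = -1
det of the 2×2 block = 1
det = (-1)·(1) = -1

-1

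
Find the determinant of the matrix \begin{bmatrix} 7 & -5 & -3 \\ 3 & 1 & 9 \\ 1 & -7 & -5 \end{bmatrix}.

Expand along row 1:
  + 7 · |1 9; -7 -5| = 7·(-5 − (-63)) = 406
  − (-5) · |3 9; 1 -5| = −(-5)·(-15 − 9) = -120
  + (-3) · |3 1; 1 -7| = (-3)·(-21 − 1) = 66
Sum: (406) + (-120) + (66) = 352

The determinant is 352.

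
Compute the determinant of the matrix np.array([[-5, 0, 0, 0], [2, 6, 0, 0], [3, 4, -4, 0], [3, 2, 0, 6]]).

The matrix is lower triangular, so the determinant is the product of the diagonal entries:
det = (-5) · (6) · (-4) · (6) = 720

720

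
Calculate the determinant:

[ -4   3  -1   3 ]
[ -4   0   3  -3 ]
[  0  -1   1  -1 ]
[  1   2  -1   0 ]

Expand along row 2 (it has 1 zero):
  − (-4) · M_21   where M_21 = det([3 -1 3; -1 1 -1; 2 -1 0]) = -4
  − (3) · M_23   where M_23 = det([-4 3 3; 0 -1 -1; 1 2 0]) = -8
  + (-3) · M_24   where M_24 = det([-4 3 -1; 0 -1 1; 1 2 -1]) = 6
det = (-1)·(-4)·(-4) + (-1)·(3)·(-8) + (+1)·(-3)·(6) = -10

-10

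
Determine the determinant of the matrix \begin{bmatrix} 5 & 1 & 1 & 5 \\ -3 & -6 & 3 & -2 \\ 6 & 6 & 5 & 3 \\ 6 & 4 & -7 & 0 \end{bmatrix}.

Expand along row 4 (it has 1 zero):
  − (6) · M_41   where M_41 = det([1 1 5; -6 3 -2; 6 5 3]) = -215
  + (4) · M_42   where M_42 = det([5 1 5; -3 3 -2; 6 5 3]) = -73
  − (-7) · M_43   where M_43 = det([5 1 5; -3 -6 -2; 6 6 3]) = 57
det = (-1)·(6)·(-215) + (+1)·(4)·(-73) + (-1)·(-7)·(57) = 1397

1397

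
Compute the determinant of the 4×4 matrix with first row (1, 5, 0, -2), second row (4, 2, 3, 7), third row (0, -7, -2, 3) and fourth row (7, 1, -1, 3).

Expand along row 1 (it has 1 zero):
  + (1) · M_11   where M_11 = det([2 3 7; -7 -2 3; 1 -1 3]) = 129
  − (5) · M_12   where M_12 = det([4 3 7; 0 -2 3; 7 -1 3]) = 149
  − (-2) · M_14   where M_14 = det([4 2 3; 0 -7 -2; 7 1 -1]) = 155
det = (+1)·(1)·(129) + (-1)·(5)·(149) + (-1)·(-2)·(155) = -306

-306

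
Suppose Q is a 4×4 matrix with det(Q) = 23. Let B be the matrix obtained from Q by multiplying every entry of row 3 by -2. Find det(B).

-46

Scaling one row by -2 multiplies the determinant by -2.
det(B) = (-2)·(23) = -46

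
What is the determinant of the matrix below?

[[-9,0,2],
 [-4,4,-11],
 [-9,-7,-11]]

1217

Expand along row 1:
  + (-9) · |4 -11; -7 -11| = (-9)·(-44 − 77) = 1089
  + 2 · |-4 4; -9 -7| = 2·(28 − (-36)) = 128
Sum: (1089) + (128) = 1217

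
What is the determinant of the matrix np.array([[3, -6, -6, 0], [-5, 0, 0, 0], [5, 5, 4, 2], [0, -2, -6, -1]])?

The determinant is -270.

Expand along row 2 (it has 3 zeros):
  − (-5) · M_21   where M_21 = det([-6 -6 0; 5 4 2; -2 -6 -1]) = -54
det = (-1)·(-5)·(-54) = -270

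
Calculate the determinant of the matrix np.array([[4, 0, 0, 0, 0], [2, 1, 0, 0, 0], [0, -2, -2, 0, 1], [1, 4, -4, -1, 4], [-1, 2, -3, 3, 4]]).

68

The matrix is block lower-triangular with a 2×2 block and a 3×3 block on the diagonal, so its determinant equals the product of the determinants of the diagonal blocks.
det of the 2×2 block = 4
det of the 3×3 block = 17
det = (4)·(17) = 68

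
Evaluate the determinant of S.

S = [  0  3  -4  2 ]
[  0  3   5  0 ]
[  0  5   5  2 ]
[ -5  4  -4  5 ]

Expand along column 1 (it has 3 zeros):
  − (-5) · M_41   where M_41 = det([3 -4 2; 3 5 0; 5 5 2]) = 34
det = (-1)·(-5)·(34) = 170

170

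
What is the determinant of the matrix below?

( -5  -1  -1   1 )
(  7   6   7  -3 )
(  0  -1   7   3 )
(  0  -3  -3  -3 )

Expand along column 1 (it has 2 zeros):
  + (-5) · M_11   where M_11 = det([6 7 -3; -1 7 3; -3 -3 -3]) = -228
  − (7) · M_21   where M_21 = det([-1 -1 1; -1 7 3; -3 -3 -3]) = 48
det = (+1)·(-5)·(-228) + (-1)·(7)·(48) = 804

804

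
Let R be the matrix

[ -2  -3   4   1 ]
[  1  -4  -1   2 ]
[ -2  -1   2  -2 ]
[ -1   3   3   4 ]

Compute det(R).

Expand along row 1:
  + (-2) · M_11   where M_11 = det([-4 -1 2; -1 2 -2; 3 3 4]) = -72
  − (-3) · M_12   where M_12 = det([1 -1 2; -2 2 -2; -1 3 4]) = -4
  + (4) · M_13   where M_13 = det([1 -4 2; -2 -1 -2; -1 3 4]) = -52
  − (1) · M_14   where M_14 = det([1 -4 -1; -2 -1 2; -1 3 3]) = -18
det = (+1)·(-2)·(-72) + (-1)·(-3)·(-4) + (+1)·(4)·(-52) + (-1)·(1)·(-18) = -58

|R| = -58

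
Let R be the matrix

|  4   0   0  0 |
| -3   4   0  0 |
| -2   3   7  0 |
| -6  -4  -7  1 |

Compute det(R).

|R| = 112

R is lower triangular, so det(R) is the product of the diagonal entries:
det = (4) · (4) · (7) · (1) = 112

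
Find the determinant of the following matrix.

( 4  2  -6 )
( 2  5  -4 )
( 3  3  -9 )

-66

Expand along row 1:
  + 4 · |5 -4; 3 -9| = 4·(-45 − (-12)) = -132
  − 2 · |2 -4; 3 -9| = −2·(-18 − (-12)) = 12
  + (-6) · |2 5; 3 3| = (-6)·(6 − 15) = 54
Sum: (-132) + (12) + (54) = -66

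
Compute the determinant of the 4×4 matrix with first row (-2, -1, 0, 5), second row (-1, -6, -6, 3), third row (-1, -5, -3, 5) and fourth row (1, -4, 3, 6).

The determinant is -12.

Expand along row 1 (it has 1 zero):
  + (-2) · M_11   where M_11 = det([-6 -6 3; -5 -3 5; -4 3 6]) = 57
  − (-1) · M_12   where M_12 = det([-1 -6 3; -1 -3 5; 1 3 6]) = -33
  − (5) · M_14   where M_14 = det([-1 -6 -6; -1 -5 -3; 1 -4 3]) = -27
det = (+1)·(-2)·(57) + (-1)·(-1)·(-33) + (-1)·(5)·(-27) = -12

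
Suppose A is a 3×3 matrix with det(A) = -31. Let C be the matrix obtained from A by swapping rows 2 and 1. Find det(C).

31

Swapping two rows multiplies the determinant by −1.
det(C) = (-1)·(-31) = 31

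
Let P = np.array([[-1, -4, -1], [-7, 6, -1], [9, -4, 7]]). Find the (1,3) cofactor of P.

-26

Delete row 1 and column 3; the remaining 2×2 submatrix is [-7 6; 9 -4].
Its determinant is (-7)·(-4) − 6·9 = -26.
The cofactor carries sign (−1)^(1+3) = +1, so C_{1,3} = +(-26) = -26.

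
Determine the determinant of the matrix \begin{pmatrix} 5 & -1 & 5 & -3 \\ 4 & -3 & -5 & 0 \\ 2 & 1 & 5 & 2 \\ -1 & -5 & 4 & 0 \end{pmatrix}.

1178

Expand along column 4 (it has 2 zeros):
  − (-3) · M_14   where M_14 = det([4 -3 -5; 2 1 5; -1 -5 4]) = 200
  − (2) · M_34   where M_34 = det([5 -1 5; 4 -3 -5; -1 -5 4]) = -289
det = (-1)·(-3)·(200) + (-1)·(2)·(-289) = 1178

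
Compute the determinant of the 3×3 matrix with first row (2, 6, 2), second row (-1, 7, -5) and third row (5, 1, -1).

Expand along column 1:
  + 2 · |7 -5; 1 -1| = 2·(-7 − (-5)) = -4
  − (-1) · |6 2; 1 -1| = −(-1)·(-6 − 2) = -8
  + 5 · |6 2; 7 -5| = 5·(-30 − 14) = -220
Sum: (-4) + (-8) + (-220) = -232

-232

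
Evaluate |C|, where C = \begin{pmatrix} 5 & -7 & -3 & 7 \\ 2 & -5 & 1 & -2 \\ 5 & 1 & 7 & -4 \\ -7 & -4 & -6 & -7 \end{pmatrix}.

|C| = 996

Expand along row 1:
  + (5) · M_11   where M_11 = det([-5 1 -2; 1 7 -4; -4 -6 -7]) = 344
  − (-7) · M_12   where M_12 = det([2 1 -2; 5 7 -4; -7 -6 -7]) = -121
  + (-3) · M_13   where M_13 = det([2 -5 -2; 5 1 -4; -7 -4 -7]) = -335
  − (7) · M_14   where M_14 = det([2 -5 1; 5 1 7; -7 -4 -6]) = 126
det = (+1)·(5)·(344) + (-1)·(-7)·(-121) + (+1)·(-3)·(-335) + (-1)·(7)·(126) = 996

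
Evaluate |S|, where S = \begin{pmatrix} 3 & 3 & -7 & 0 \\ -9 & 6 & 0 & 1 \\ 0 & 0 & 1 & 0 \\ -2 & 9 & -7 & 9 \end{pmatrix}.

Expand along row 3 (it has 3 zeros):
  + (1) · M_33   where M_33 = det([3 3 0; -9 6 1; -2 9 9]) = 372
det = (+1)·(1)·(372) = 372

372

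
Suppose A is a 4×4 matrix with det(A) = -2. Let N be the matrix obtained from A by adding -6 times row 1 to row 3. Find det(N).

|N| = -2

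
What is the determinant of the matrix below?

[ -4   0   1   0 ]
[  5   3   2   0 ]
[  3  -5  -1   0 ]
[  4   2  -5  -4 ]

The determinant is 248.

Expand along column 4 (it has 3 zeros):
  + (-4) · M_44   where M_44 = det([-4 0 1; 5 3 2; 3 -5 -1]) = -62
det = (+1)·(-4)·(-62) = 248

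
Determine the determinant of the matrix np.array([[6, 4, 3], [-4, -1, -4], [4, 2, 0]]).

Expand along column 3:
  + 3 · |-4 -1; 4 2| = 3·(-8 − (-4)) = -12
  − (-4) · |6 4; 4 2| = −(-4)·(12 − 16) = -16
Sum: (-12) + (-16) = -28

-28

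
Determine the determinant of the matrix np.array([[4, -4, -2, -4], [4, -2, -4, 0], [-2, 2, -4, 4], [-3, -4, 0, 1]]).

Expand along row 2 (it has 1 zero):
  − (4) · M_21   where M_21 = det([-4 -2 -4; 2 -4 4; -4 0 1]) = 116
  + (-2) · M_22   where M_22 = det([4 -2 -4; -2 -4 4; -3 0 1]) = 52
  − (-4) · M_23   where M_23 = det([4 -4 -4; -2 2 4; -3 -4 1]) = 56
det = (-1)·(4)·(116) + (+1)·(-2)·(52) + (-1)·(-4)·(56) = -344

The determinant is -344.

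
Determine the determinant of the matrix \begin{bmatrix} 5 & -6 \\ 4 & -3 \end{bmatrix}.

The determinant is 9.

det = 5·(-3) − (-6)·4 = -15 − (-24) = 9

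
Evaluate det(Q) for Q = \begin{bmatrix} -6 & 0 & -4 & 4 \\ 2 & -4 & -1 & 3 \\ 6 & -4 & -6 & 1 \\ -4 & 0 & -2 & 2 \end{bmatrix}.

112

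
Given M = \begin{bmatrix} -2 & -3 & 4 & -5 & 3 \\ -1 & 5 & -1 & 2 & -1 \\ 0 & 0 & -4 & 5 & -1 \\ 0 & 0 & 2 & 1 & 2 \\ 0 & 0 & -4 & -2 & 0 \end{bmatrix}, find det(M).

728

M is block upper-triangular with a 2×2 block and a 3×3 block on the diagonal, so its determinant equals the product of the determinants of the diagonal blocks.
det of the 2×2 block = -13
det of the 3×3 block = -56
det = (-13)·(-56) = 728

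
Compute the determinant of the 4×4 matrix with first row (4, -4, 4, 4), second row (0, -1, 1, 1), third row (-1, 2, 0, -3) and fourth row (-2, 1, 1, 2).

-32

Expand along row 2 (it has 1 zero):
  + (-1) · M_22   where M_22 = det([4 4 4; -1 0 -3; -2 1 2]) = 40
  − (1) · M_23   where M_23 = det([4 -4 4; -1 2 -3; -2 1 2]) = 8
  + (1) · M_24   where M_24 = det([4 -4 4; -1 2 0; -2 1 1]) = 16
det = (+1)·(-1)·(40) + (-1)·(1)·(8) + (+1)·(1)·(16) = -32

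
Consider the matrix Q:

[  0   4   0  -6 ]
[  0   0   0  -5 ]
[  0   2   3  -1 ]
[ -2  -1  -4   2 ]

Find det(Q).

|Q| = 120

Expand along row 2 (it has 3 zeros):
  + (-5) · M_24   where M_24 = det([0 4 0; 0 2 3; -2 -1 -4]) = -24
det = (+1)·(-5)·(-24) = 120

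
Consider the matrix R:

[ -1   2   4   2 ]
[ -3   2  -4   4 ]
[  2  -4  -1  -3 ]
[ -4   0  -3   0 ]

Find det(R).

-164

Expand along row 4 (it has 2 zeros):
  − (-4) · M_41   where M_41 = det([2 4 2; 2 -4 4; -4 -1 -3]) = -44
  − (-3) · M_43   where M_43 = det([-1 2 2; -3 2 4; 2 -4 -3]) = 4
det = (-1)·(-4)·(-44) + (-1)·(-3)·(4) = -164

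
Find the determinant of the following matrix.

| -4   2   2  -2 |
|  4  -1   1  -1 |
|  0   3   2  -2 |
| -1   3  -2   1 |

Expand along row 3 (it has 1 zero):
  − (3) · M_32   where M_32 = det([-4 2 -2; 4 1 -1; -1 -2 1]) = 12
  + (2) · M_33   where M_33 = det([-4 2 -2; 4 -1 -1; -1 3 1]) = -36
  − (-2) · M_34   where M_34 = det([-4 2 2; 4 -1 1; -1 3 -2]) = 40
det = (-1)·(3)·(12) + (+1)·(2)·(-36) + (-1)·(-2)·(40) = -28

The determinant is -28.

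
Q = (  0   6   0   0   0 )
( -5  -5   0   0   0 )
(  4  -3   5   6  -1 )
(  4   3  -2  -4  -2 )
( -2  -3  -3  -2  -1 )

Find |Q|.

The determinant is 960.

Q is block lower-triangular with a 2×2 block and a 3×3 block on the diagonal, so its determinant equals the product of the determinants of the diagonal blocks.
det of the 2×2 block = 30
det of the 3×3 block = 32
det = (30)·(32) = 960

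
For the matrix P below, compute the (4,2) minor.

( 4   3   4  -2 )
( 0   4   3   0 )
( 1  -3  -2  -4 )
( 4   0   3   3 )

Delete row 4 and column 2; the remaining 3×3 submatrix is [4 4 -2; 0 3 0; 1 -2 -4].
Its determinant is -42.

The minor is -42.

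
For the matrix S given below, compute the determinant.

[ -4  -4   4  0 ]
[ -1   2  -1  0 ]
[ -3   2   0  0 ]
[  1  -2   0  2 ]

-8

Expand along column 4 (it has 3 zeros):
  + (2) · M_44   where M_44 = det([-4 -4 4; -1 2 -1; -3 2 0]) = -4
det = (+1)·(2)·(-4) = -8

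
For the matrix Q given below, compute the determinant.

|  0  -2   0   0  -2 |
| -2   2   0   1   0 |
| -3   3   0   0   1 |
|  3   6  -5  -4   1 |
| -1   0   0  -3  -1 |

det(Q) = -70

Expand along column 3 (it has 4 zeros):
  − (-5) · M_43   where M_43 = det([0 -2 0 -2; -2 2 1 0; -3 3 0 1; -1 0 -3 -1]) = -14
det = (-1)·(-5)·(-14) = -70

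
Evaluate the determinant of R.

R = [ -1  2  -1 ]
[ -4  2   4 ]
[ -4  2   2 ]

-12

Expand along column 1:
  + (-1) · |2 4; 2 2| = (-1)·(4 − 8) = 4
  − (-4) · |2 -1; 2 2| = −(-4)·(4 − (-2)) = 24
  + (-4) · |2 -1; 2 4| = (-4)·(8 − (-2)) = -40
Sum: (4) + (24) + (-40) = -12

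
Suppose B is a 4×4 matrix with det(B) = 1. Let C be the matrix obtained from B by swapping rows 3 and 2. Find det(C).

|C| = -1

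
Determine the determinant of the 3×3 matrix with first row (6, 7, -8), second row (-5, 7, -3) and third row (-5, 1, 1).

-40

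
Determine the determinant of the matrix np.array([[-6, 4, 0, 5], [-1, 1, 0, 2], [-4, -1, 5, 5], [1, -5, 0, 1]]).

Expand along column 3 (it has 3 zeros):
  + (5) · M_33   where M_33 = det([-6 4 5; -1 1 2; 1 -5 1]) = -34
det = (+1)·(5)·(-34) = -170

-170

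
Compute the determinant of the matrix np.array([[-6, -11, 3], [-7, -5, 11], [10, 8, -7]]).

Expand along row 1:
  + (-6) · |-5 11; 8 -7| = (-6)·(35 − 88) = 318
  − (-11) · |-7 11; 10 -7| = −(-11)·(49 − 110) = -671
  + 3 · |-7 -5; 10 8| = 3·(-56 − (-50)) = -18
Sum: (318) + (-671) + (-18) = -371

The determinant is -371.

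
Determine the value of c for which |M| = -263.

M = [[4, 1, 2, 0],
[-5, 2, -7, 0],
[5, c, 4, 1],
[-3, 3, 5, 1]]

Expanding along the row containing c, det(M) is linear in c: det(M) = (18)·c + (-155).
Set (18)·c + (-155) = -263  ⇒  (18)·c = -108  ⇒  c = -6.

-6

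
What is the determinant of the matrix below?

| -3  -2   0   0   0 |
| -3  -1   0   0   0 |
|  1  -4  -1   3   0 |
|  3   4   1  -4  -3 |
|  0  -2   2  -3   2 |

21

The matrix is block lower-triangular with a 2×2 block and a 3×3 block on the diagonal, so its determinant equals the product of the determinants of the diagonal blocks.
det of the 2×2 block = -3
det of the 3×3 block = -7
det = (-3)·(-7) = 21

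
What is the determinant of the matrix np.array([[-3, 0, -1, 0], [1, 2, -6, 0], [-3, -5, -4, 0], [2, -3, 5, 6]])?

Expand along column 4 (it has 3 zeros):
  + (6) · M_44   where M_44 = det([-3 0 -1; 1 2 -6; -3 -5 -4]) = 113
det = (+1)·(6)·(113) = 678

The determinant is 678.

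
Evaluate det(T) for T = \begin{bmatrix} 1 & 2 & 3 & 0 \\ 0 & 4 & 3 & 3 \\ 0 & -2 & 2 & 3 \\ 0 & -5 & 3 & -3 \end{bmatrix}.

|T| = -111

Expand along column 1 (it has 3 zeros):
  + (1) · M_11   where M_11 = det([4 3 3; -2 2 3; -5 3 -3]) = -111
det = (+1)·(1)·(-111) = -111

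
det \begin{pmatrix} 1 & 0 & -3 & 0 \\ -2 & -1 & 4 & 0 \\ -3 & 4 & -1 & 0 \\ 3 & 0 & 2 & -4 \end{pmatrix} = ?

Expand along column 4 (it has 3 zeros):
  + (-4) · M_44   where M_44 = det([1 0 -3; -2 -1 4; -3 4 -1]) = 18
det = (+1)·(-4)·(18) = -72

-72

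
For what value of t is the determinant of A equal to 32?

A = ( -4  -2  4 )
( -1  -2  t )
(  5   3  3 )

-7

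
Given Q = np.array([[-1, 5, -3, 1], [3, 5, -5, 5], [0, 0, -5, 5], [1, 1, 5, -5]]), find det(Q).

The determinant is -20.

Expand along row 3 (it has 2 zeros):
  + (-5) · M_33   where M_33 = det([-1 5 1; 3 5 5; 1 1 -5]) = 128
  − (5) · M_34   where M_34 = det([-1 5 -3; 3 5 -5; 1 1 5]) = -124
det = (+1)·(-5)·(128) + (-1)·(5)·(-124) = -20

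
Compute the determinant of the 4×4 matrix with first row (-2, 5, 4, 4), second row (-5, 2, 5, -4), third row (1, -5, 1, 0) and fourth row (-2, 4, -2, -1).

The determinant is 296.

Expand along row 3 (it has 1 zero):
  + (1) · M_31   where M_31 = det([5 4 4; 2 5 -4; 4 -2 -1]) = -217
  − (-5) · M_32   where M_32 = det([-2 4 4; -5 5 -4; -2 -2 -1]) = 118
  + (1) · M_33   where M_33 = det([-2 5 4; -5 2 -4; -2 4 -1]) = -77
det = (+1)·(1)·(-217) + (-1)·(-5)·(118) + (+1)·(1)·(-77) = 296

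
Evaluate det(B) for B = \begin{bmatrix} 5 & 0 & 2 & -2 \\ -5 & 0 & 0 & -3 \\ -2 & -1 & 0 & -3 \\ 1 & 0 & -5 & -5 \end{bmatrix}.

Expand along column 2 (it has 3 zeros):
  − (-1) · M_32   where M_32 = det([5 2 -2; -5 0 -3; 1 -5 -5]) = -181
det = (-1)·(-1)·(-181) = -181

|B| = -181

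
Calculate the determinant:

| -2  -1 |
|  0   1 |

-2

det = (-2)·1 − (-1)·0 = -2 − 0 = -2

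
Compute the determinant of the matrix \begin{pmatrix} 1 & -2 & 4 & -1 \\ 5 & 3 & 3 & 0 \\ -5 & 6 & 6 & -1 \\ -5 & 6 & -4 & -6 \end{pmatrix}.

-1930

Expand along row 2 (it has 1 zero):
  − (5) · M_21   where M_21 = det([-2 4 -1; 6 6 -1; 6 -4 -6]) = 260
  + (3) · M_22   where M_22 = det([1 4 -1; -5 6 -1; -5 -4 -6]) = -190
  − (3) · M_23   where M_23 = det([1 -2 -1; -5 6 -1; -5 6 -6]) = 20
det = (-1)·(5)·(260) + (+1)·(3)·(-190) + (-1)·(3)·(20) = -1930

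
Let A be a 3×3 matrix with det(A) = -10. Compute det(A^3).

-1000

det(A^3) = (det A)^3 = (-10)^3 = -1000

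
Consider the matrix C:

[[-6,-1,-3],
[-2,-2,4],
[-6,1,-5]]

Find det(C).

Expand along column 1:
  + (-6) · |-2 4; 1 -5| = (-6)·(10 − 4) = -36
  − (-2) · |-1 -3; 1 -5| = −(-2)·(5 − (-3)) = 16
  + (-6) · |-1 -3; -2 4| = (-6)·(-4 − 6) = 60
Sum: (-36) + (16) + (60) = 40

40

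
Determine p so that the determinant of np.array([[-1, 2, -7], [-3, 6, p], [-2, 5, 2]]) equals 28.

Expanding along the row containing p, det(B) is linear in p: det(B) = (1)·p + (21).
Set (1)·p + (21) = 28  ⇒  (1)·p = 7  ⇒  p = 7.

7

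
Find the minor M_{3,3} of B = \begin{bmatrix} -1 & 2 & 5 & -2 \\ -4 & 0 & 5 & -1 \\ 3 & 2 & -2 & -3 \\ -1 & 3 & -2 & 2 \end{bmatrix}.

39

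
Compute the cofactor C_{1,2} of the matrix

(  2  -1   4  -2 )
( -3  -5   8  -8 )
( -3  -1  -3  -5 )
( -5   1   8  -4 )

Delete row 1 and column 2; the remaining 3×3 submatrix is [-3 8 -8; -3 -3 -5; -5 8 -4].
Its determinant is 260.
The cofactor carries sign (−1)^(1+2) = −1, so C_{1,2} = −(260) = -260.

The cofactor is -260.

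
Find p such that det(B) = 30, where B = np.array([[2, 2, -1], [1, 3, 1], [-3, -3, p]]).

9

Expanding along the row containing p, det(B) is linear in p: det(B) = (4)·p + (-6).
Set (4)·p + (-6) = 30  ⇒  (4)·p = 36  ⇒  p = 9.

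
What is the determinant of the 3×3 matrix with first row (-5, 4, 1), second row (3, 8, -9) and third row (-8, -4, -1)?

The determinant is 572.

Expand along row 1:
  + (-5) · |8 -9; -4 -1| = (-5)·(-8 − 36) = 220
  − 4 · |3 -9; -8 -1| = −4·(-3 − 72) = 300
  + 1 · |3 8; -8 -4| = 1·(-12 − (-64)) = 52
Sum: (220) + (300) + (52) = 572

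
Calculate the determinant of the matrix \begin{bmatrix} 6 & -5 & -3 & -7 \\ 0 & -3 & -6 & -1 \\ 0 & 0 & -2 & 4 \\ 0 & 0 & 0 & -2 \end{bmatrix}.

The determinant is -72.

The matrix is upper triangular, so the determinant is the product of the diagonal entries:
det = (6) · (-3) · (-2) · (-2) = -72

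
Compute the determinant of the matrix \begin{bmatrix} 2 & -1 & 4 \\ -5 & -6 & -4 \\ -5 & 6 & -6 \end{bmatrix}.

-110

Expand along row 1:
  + 2 · |-6 -4; 6 -6| = 2·(36 − (-24)) = 120
  − (-1) · |-5 -4; -5 -6| = −(-1)·(30 − 20) = 10
  + 4 · |-5 -6; -5 6| = 4·(-30 − 30) = -240
Sum: (120) + (10) + (-240) = -110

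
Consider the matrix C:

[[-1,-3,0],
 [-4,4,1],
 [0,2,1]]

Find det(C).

-14

Expand along row 1:
  + (-1) · |4 1; 2 1| = (-1)·(4 − 2) = -2
  − (-3) · |-4 1; 0 1| = −(-3)·(-4 − 0) = -12
Sum: (-2) + (-12) = -14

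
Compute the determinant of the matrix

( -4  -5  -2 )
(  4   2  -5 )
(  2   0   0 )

Expand along row 3:
  + 2 · |-5 -2; 2 -5| = 2·(25 − (-4)) = 58

58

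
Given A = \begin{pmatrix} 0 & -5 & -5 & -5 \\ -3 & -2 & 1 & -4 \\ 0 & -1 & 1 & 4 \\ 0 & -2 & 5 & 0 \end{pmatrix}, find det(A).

The determinant is 465.

Expand along column 1 (it has 3 zeros):
  − (-3) · M_21   where M_21 = det([-5 -5 -5; -1 1 4; -2 5 0]) = 155
det = (-1)·(-3)·(155) = 465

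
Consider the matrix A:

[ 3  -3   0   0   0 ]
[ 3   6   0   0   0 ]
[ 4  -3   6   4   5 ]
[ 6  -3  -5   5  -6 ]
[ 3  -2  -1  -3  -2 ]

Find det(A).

A is block lower-triangular with a 2×2 block and a 3×3 block on the diagonal, so its determinant equals the product of the determinants of the diagonal blocks.
det of the 2×2 block = 27
det of the 3×3 block = -84
det = (27)·(-84) = -2268

The determinant is -2268.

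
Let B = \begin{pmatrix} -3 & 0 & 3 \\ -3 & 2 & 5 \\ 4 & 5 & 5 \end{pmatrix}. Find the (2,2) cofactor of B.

-27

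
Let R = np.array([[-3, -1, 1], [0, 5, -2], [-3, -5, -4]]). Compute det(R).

The determinant is 99.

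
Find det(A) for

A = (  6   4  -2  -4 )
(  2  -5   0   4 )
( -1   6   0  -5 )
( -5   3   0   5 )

Expand along column 3 (it has 3 zeros):
  + (-2) · M_13   where M_13 = det([2 -5 4; -1 6 -5; -5 3 5]) = 48
det = (+1)·(-2)·(48) = -96

|A| = -96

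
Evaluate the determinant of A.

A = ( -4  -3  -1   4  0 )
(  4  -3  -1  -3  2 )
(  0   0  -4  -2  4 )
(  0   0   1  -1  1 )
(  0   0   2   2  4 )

A is block upper-triangular with a 2×2 block and a 3×3 block on the diagonal, so its determinant equals the product of the determinants of the diagonal blocks.
det of the 2×2 block = 24
det of the 3×3 block = 44
det = (24)·(44) = 1056

1056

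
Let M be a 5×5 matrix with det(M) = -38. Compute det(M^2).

det(M^2) = (det M)^2 = (-38)^2 = 1444

1444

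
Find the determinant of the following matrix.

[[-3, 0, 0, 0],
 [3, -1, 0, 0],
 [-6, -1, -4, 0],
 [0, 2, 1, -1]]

The determinant is 12.

The matrix is lower triangular, so the determinant is the product of the diagonal entries:
det = (-3) · (-1) · (-4) · (-1) = 12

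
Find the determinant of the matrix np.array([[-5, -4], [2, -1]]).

det = (-5)·(-1) − (-4)·2 = 5 − (-8) = 13

13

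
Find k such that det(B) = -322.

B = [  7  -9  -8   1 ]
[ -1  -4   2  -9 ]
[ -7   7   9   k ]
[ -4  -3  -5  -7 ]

-4

Expanding along the row containing k, det(B) is linear in k: det(B) = (-403)·k + (-1934).
Set (-403)·k + (-1934) = -322  ⇒  (-403)·k = 1612  ⇒  k = -4.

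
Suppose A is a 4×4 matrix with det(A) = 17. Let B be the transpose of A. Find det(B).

17

det(Aᵀ) = det(A).
det(B) = (1)·(17) = 17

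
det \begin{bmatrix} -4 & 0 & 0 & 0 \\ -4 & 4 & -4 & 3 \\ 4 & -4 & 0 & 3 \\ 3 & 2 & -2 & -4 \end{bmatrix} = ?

-352

Expand along row 1 (it has 3 zeros):
  + (-4) · M_11   where M_11 = det([4 -4 3; -4 0 3; 2 -2 -4]) = 88
det = (+1)·(-4)·(88) = -352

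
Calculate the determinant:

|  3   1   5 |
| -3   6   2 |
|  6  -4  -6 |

Expand along column 1:
  + 3 · |6 2; -4 -6| = 3·(-36 − (-8)) = -84
  − (-3) · |1 5; -4 -6| = −(-3)·(-6 − (-20)) = 42
  + 6 · |1 5; 6 2| = 6·(2 − 30) = -168
Sum: (-84) + (42) + (-168) = -210

-210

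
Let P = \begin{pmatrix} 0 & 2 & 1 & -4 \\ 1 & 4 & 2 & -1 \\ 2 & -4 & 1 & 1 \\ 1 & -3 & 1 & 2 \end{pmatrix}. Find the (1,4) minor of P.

Delete row 1 and column 4; the remaining 3×3 submatrix is [1 4 2; 2 -4 1; 1 -3 1].
Its determinant is -9.

-9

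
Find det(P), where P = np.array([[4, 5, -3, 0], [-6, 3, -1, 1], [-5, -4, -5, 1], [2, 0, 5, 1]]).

det(P) = -565

Expand along row 1 (it has 1 zero):
  + (4) · M_11   where M_11 = det([3 -1 1; -4 -5 1; 0 5 1]) = -54
  − (5) · M_12   where M_12 = det([-6 -1 1; -5 -5 1; 2 5 1]) = 38
  + (-3) · M_13   where M_13 = det([-6 3 1; -5 -4 1; 2 0 1]) = 53
det = (+1)·(4)·(-54) + (-1)·(5)·(38) + (+1)·(-3)·(53) = -565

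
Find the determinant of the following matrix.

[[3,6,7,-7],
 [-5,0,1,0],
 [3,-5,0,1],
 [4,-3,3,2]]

790

Expand along row 2 (it has 2 zeros):
  − (-5) · M_21   where M_21 = det([6 7 -7; -5 0 1; -3 3 2]) = 136
  − (1) · M_23   where M_23 = det([3 6 -7; 3 -5 1; 4 -3 2]) = -110
det = (-1)·(-5)·(136) + (-1)·(1)·(-110) = 790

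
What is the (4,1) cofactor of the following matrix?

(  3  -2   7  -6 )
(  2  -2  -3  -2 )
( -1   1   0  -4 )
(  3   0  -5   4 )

Delete row 4 and column 1; the remaining 3×3 submatrix is [-2 7 -6; -2 -3 -2; 1 0 -4].
Its determinant is -112.
The cofactor carries sign (−1)^(4+1) = −1, so C_{4,1} = −(-112) = 112.

112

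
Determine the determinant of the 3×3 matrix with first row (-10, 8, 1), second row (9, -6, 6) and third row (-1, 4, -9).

330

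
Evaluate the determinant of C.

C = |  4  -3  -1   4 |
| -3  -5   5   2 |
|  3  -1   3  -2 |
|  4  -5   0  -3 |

1110

Expand along row 4 (it has 1 zero):
  − (4) · M_41   where M_41 = det([-3 -1 4; -5 5 2; -1 3 -2]) = 20
  + (-5) · M_42   where M_42 = det([4 -1 4; -3 5 2; 3 3 -2]) = -160
  + (-3) · M_44   where M_44 = det([4 -3 -1; -3 -5 5; 3 -1 3]) = -130
det = (-1)·(4)·(20) + (+1)·(-5)·(-160) + (+1)·(-3)·(-130) = 1110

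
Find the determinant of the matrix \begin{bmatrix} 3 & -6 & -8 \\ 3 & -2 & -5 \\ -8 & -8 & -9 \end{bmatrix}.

Expand along column 1:
  + 3 · |-2 -5; -8 -9| = 3·(18 − 40) = -66
  − 3 · |-6 -8; -8 -9| = −3·(54 − 64) = 30
  + (-8) · |-6 -8; -2 -5| = (-8)·(30 − 16) = -112
Sum: (-66) + (30) + (-112) = -148

The determinant is -148.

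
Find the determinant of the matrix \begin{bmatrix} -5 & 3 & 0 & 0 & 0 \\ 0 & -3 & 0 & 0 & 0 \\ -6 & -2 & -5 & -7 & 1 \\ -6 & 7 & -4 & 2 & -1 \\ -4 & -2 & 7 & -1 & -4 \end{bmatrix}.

The matrix is block lower-triangular with a 2×2 block and a 3×3 block on the diagonal, so its determinant equals the product of the determinants of the diagonal blocks.
det of the 2×2 block = 15
det of the 3×3 block = 196
det = (15)·(196) = 2940

2940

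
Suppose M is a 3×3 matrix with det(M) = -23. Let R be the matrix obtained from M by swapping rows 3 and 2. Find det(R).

Swapping two rows multiplies the determinant by −1.
det(R) = (-1)·(-23) = 23

det(R) = 23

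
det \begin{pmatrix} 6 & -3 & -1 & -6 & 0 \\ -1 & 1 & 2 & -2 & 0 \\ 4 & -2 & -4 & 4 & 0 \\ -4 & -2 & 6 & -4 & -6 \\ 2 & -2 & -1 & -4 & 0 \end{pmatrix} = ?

Expand along column 5 (it has 4 zeros):
  − (-6) · M_45   where M_45 = det([6 -3 -1 -6; -1 1 2 -2; 4 -2 -4 4; 2 -2 -1 -4]) = 8
det = (-1)·(-6)·(8) = 48

48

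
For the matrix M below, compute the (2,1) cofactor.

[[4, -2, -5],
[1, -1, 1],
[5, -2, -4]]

2

Delete row 2 and column 1; the remaining 2×2 submatrix is [-2 -5; -2 -4].
Its determinant is (-2)·(-4) − (-5)·(-2) = -2.
The cofactor carries sign (−1)^(2+1) = −1, so C_{2,1} = −(-2) = 2.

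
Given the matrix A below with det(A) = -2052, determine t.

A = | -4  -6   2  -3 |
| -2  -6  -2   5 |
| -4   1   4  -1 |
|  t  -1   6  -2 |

Expanding along the column containing t, det(A) is linear in t: det(A) = (-172)·t + (-1192).
Set (-172)·t + (-1192) = -2052  ⇒  (-172)·t = -860  ⇒  t = 5.

t = 5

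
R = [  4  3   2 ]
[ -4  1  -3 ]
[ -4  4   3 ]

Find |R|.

Expand along column 1:
  + 4 · |1 -3; 4 3| = 4·(3 − (-12)) = 60
  − (-4) · |3 2; 4 3| = −(-4)·(9 − 8) = 4
  + (-4) · |3 2; 1 -3| = (-4)·(-9 − 2) = 44
Sum: (60) + (4) + (44) = 108

The determinant is 108.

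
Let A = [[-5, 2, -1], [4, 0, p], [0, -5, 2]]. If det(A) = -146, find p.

p = 6

Expanding along the column containing p, det(A) is linear in p: det(A) = (-25)·p + (4).
Set (-25)·p + (4) = -146  ⇒  (-25)·p = -150  ⇒  p = 6.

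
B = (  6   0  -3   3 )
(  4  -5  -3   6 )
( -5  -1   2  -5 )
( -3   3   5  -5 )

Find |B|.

Expand along row 1 (it has 1 zero):
  + (6) · M_11   where M_11 = det([-5 -3 6; -1 2 -5; 3 5 -5]) = -81
  + (-3) · M_13   where M_13 = det([4 -5 6; -5 -1 -5; -3 3 -5]) = 22
  − (3) · M_14   where M_14 = det([4 -5 -3; -5 -1 2; -3 3 5]) = -85
det = (+1)·(6)·(-81) + (+1)·(-3)·(22) + (-1)·(3)·(-85) = -297

-297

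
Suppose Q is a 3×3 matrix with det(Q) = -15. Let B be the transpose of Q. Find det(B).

det(Qᵀ) = det(Q).
det(B) = (1)·(-15) = -15

The determinant is -15.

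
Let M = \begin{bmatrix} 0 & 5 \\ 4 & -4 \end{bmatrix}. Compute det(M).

det(M) = -20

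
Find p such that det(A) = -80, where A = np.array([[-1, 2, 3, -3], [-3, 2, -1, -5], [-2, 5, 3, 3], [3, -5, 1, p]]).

p = -2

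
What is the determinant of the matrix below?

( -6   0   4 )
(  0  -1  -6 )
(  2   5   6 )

The determinant is -136.

Expand along column 1:
  + (-6) · |-1 -6; 5 6| = (-6)·(-6 − (-30)) = -144
  + 2 · |0 4; -1 -6| = 2·(0 − (-4)) = 8
Sum: (-144) + (8) = -136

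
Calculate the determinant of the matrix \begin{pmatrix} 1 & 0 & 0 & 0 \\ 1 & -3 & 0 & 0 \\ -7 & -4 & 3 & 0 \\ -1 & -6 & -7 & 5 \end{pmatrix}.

The matrix is lower triangular, so the determinant is the product of the diagonal entries:
det = (1) · (-3) · (3) · (5) = -45

-45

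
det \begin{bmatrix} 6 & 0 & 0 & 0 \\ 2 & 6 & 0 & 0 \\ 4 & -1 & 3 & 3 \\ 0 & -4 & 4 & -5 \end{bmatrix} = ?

The matrix is block lower-triangular with a 2×2 block and a 2×2 block on the diagonal, so its determinant equals the product of the determinants of the diagonal blocks.
det of the 2×2 block = 36
det of the 2×2 block = -27
det = (36)·(-27) = -972

-972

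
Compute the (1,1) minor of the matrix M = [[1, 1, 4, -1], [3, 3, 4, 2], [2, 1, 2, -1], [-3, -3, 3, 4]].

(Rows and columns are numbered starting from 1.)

The minor is 47.

Delete row 1 and column 1; the remaining 3×3 submatrix is [3 4 2; 1 2 -1; -3 3 4].
Its determinant is 47.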